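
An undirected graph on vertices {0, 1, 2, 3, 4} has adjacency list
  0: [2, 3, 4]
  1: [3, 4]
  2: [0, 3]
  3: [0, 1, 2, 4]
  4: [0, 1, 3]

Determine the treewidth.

2

A width-2 tree decomposition is:
Bags: B1 = {0, 2, 3}  B2 = {0, 3, 4}  B3 = {1, 3, 4}
Tree: B1–B2, B2–B3
The largest bag has 3 vertices, giving width 2; this decomposition certifies tw(G) ≤ 2. Conversely, {0, 2, 3} is a clique of size 3, and the vertices of any clique must share a bag in every tree decomposition; so some bag has ≥ 3 vertices and tw(G) ≥ 2. The upper and lower bounds meet at 2, so that is the treewidth.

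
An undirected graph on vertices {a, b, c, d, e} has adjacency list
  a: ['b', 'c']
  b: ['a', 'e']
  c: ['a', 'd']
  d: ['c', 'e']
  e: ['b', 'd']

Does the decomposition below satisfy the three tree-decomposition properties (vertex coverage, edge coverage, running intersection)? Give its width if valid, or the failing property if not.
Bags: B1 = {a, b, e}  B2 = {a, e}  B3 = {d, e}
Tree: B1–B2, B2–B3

No — vertex c appears in no bag.

A tree decomposition must satisfy three properties: every vertex lies in some bag; for every edge, both endpoints lie together in some bag; and for every vertex, the bags containing it form a connected subtree. Here vertex c appears in no bag, so the decomposition is invalid.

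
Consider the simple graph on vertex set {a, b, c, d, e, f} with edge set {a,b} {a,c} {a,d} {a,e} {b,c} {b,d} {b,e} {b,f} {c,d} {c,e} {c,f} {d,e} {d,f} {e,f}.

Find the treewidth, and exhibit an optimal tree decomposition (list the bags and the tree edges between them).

Treewidth 4.
Bags: B1 = {b, c, d, e, f}  B2 = {a, b, c, d, e}
Tree: B1–B2

The largest bag has 5 vertices, giving width 4; this decomposition certifies tw(G) ≤ 4. For the lower bound, the 5 vertices {b, c, d, e, f} are pairwise adjacent, and any tree decomposition puts a clique entirely inside one bag — forcing width ≥ 4. Combining the bounds, tw(G) = 4.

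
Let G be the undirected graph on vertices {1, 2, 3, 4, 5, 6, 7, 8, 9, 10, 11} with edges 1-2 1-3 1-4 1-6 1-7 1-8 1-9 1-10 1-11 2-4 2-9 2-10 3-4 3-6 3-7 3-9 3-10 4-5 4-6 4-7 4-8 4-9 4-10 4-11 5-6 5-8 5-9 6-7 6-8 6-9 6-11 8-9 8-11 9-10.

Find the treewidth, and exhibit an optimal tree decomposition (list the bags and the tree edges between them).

Treewidth 4.
One such decomposition:
Bags: B1 = {1, 4, 6, 8, 9}  B2 = {1, 3, 4, 6, 9}  B3 = {1, 3, 4, 9, 10}  B4 = {1, 4, 6, 8, 11}  B5 = {1, 3, 4, 6, 7}  B6 = {1, 2, 4, 9, 10}  B7 = {4, 5, 6, 8, 9}
Tree: B1–B2, B2–B3, B1–B4, B2–B5, B3–B6, B1–B7

Every bag has size at most 5, so the width is 5 − 1 = 4 and tw(G) ≤ 4. For the lower bound, the 5 vertices {1, 2, 4, 9, 10} are pairwise adjacent, and any tree decomposition puts a clique entirely inside one bag — forcing width ≥ 4. Combining the bounds, tw(G) = 4.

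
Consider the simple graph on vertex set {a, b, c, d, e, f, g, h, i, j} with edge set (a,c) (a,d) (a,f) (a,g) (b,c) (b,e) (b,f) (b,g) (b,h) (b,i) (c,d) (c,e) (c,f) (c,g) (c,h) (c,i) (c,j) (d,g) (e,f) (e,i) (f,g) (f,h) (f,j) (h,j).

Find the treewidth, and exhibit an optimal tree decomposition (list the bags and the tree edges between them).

Treewidth 3.
One such decomposition:
Bags: B1 = {b, c, e, f}  B2 = {b, c, f, g}  B3 = {b, c, f, h}  B4 = {a, c, f, g}  B5 = {c, f, h, j}  B6 = {a, c, d, g}  B7 = {b, c, e, i}
Tree: B1–B2, B2–B3, B2–B4, B3–B5, B4–B6, B1–B7

The largest bag has 4 vertices, giving width 3; this decomposition certifies tw(G) ≤ 3. For the lower bound, the 4 vertices {a, c, d, g} are pairwise adjacent, and any tree decomposition puts a clique entirely inside one bag — forcing width ≥ 3. Therefore the treewidth is 3.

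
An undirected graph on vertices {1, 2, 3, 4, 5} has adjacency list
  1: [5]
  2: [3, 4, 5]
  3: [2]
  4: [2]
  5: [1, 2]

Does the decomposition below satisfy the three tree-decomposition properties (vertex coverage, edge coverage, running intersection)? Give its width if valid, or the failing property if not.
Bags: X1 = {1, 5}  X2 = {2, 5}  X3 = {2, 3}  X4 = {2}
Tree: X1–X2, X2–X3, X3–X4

A tree decomposition must satisfy three properties: every vertex lies in some bag; for every edge, both endpoints lie together in some bag; and for every vertex, the bags containing it form a connected subtree. Here vertex 4 appears in no bag, so the decomposition is invalid.

No — vertex 4 appears in no bag.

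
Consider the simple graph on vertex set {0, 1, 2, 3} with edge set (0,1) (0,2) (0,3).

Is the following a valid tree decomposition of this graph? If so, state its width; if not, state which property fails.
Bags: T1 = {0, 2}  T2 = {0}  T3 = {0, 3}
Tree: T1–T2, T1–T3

A tree decomposition must satisfy three properties: every vertex lies in some bag; for every edge, both endpoints lie together in some bag; and for every vertex, the bags containing it form a connected subtree. Here vertex 1 appears in no bag, so the decomposition is invalid.

No — vertex 1 appears in no bag.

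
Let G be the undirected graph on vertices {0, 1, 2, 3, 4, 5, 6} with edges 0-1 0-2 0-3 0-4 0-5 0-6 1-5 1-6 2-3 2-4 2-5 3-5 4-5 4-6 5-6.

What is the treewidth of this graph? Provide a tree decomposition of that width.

The largest bag has 4 vertices, giving width 3; this decomposition certifies tw(G) ≤ 3. For the lower bound, the 4 vertices {0, 1, 5, 6} are pairwise adjacent, and any tree decomposition puts a clique entirely inside one bag — forcing width ≥ 3. Therefore the treewidth is 3.

Treewidth 3.
Bags: B1 = {0, 4, 5, 6}  B2 = {0, 2, 4, 5}  B3 = {0, 1, 5, 6}  B4 = {0, 2, 3, 5}
Tree: B1–B2, B1–B3, B2–B4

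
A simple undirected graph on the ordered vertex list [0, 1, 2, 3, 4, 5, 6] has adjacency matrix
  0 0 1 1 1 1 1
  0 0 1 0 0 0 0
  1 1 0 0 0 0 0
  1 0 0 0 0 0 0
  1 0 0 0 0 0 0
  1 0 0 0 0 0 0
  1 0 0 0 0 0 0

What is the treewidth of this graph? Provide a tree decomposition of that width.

Every bag has size at most 2, so the width is 2 − 1 = 1 and tw(G) ≤ 1. Since G has at least one edge (e.g. 5–0), it is not an edgeless graph, so tw(G) ≥ 1. The upper and lower bounds meet at 1, so that is the treewidth.

Treewidth 1.
Bags: B1 = {0, 5}  B2 = {0, 2}  B3 = {0, 6}  B4 = {0, 4}  B5 = {1, 2}  B6 = {0, 3}
Tree: B1–B2, B1–B3, B2–B4, B2–B5, B2–B6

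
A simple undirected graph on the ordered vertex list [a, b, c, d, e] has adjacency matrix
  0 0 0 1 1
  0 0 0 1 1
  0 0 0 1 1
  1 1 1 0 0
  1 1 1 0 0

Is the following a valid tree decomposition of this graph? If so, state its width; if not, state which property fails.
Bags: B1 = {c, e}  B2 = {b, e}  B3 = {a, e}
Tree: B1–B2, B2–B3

A tree decomposition must satisfy three properties: every vertex lies in some bag; for every edge, both endpoints lie together in some bag; and for every vertex, the bags containing it form a connected subtree. Here vertex d appears in no bag, so the decomposition is invalid.

No — vertex d appears in no bag.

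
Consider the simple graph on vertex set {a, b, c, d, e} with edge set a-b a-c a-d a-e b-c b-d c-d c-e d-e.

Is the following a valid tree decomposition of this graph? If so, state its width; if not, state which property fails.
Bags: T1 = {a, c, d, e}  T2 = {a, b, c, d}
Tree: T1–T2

Vertex coverage: the bags together contain {a, b, c, d, e}, the full vertex set. Edge coverage: each edge of G has both endpoints in at least one bag. Running intersection: for every vertex, the bags containing it form a connected subtree. All three properties hold, so this is a valid tree decomposition of width max|bag| − 1 = 3, and hence tw(G) ≤ 3.

Yes; width 3.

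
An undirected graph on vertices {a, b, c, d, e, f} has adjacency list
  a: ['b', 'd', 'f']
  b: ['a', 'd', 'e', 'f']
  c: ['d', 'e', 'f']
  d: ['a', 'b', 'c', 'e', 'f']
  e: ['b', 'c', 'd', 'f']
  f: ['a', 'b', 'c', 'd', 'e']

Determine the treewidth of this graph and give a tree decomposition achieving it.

Each bag holds 4 vertices, so the decomposition has width 3, which upper-bounds the treewidth. For the lower bound, the 4 vertices {c, d, e, f} are pairwise adjacent, and any tree decomposition puts a clique entirely inside one bag — forcing width ≥ 3. Combining the bounds, tw(G) = 3.

Treewidth 3.
One such decomposition:
Bags: B1 = {b, d, e, f}  B2 = {c, d, e, f}  B3 = {a, b, d, f}
Tree: B1–B2, B1–B3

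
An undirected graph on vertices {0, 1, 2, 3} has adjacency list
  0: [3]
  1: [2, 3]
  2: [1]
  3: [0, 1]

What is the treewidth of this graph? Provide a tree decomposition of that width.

Every bag has size at most 2, so the width is 2 − 1 = 1 and tw(G) ≤ 1. Any graph with an edge has treewidth ≥ 1, and G has the edge 3–0. The upper and lower bounds meet at 1, so that is the treewidth.

Treewidth 1.
Bags: B1 = {0, 3}  B2 = {1, 3}  B3 = {1, 2}
Tree: B1–B2, B2–B3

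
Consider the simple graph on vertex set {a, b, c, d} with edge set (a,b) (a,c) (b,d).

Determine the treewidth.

1

A width-1 tree decomposition is:
Bags: B1 = {a, c}  B2 = {a, b}  B3 = {b, d}
Tree: B1–B2, B2–B3
Every bag has size at most 2, so the width is 2 − 1 = 1 and tw(G) ≤ 1. G has an edge, so its treewidth is at least 1. Hence tw(G) = 1 exactly.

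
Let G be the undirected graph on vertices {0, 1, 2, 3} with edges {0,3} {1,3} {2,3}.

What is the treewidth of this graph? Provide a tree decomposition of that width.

Each bag holds 2 vertices, so the decomposition has width 1, which upper-bounds the treewidth. Since G has at least one edge (e.g. 0–3), it is not an edgeless graph, so tw(G) ≥ 1. The upper and lower bounds meet at 1, so that is the treewidth.

Treewidth 1.
Bags: B1 = {0, 3}  B2 = {1, 3}  B3 = {2, 3}
Tree: B1–B2, B2–B3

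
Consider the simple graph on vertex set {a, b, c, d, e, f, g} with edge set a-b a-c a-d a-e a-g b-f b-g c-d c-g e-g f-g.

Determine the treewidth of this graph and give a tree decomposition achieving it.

Treewidth 2.
One optimal decomposition is:
Bags: B1 = {a, b, g}  B2 = {a, c, g}  B3 = {a, c, d}  B4 = {a, e, g}  B5 = {b, f, g}
Tree: B1–B2, B2–B3, B1–B4, B1–B5

Each bag holds 3 vertices, so the decomposition has width 2, which upper-bounds the treewidth. Conversely, {a, c, d} is a clique of size 3, and the vertices of any clique must share a bag in every tree decomposition; so some bag has ≥ 3 vertices and tw(G) ≥ 2. Therefore the treewidth is 2.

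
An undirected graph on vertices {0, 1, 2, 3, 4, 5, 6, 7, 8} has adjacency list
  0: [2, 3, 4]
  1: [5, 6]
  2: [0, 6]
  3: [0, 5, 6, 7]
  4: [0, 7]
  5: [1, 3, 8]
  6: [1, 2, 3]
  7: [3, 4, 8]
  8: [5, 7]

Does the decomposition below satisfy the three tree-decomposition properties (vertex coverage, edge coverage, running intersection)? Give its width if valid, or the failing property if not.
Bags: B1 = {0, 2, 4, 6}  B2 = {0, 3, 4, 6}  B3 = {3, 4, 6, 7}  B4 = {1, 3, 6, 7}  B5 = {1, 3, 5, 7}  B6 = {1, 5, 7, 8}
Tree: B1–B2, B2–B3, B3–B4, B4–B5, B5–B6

Every vertex of G appears in some bag (union = {0, 1, 2, 3, 4, 5, 6, 7, 8}); every edge is covered by a bag; and for each vertex v the set of bags containing v is connected in the bag tree. The decomposition is therefore valid. The largest bag has 4 vertices, so the width is 3.

Yes; width 3.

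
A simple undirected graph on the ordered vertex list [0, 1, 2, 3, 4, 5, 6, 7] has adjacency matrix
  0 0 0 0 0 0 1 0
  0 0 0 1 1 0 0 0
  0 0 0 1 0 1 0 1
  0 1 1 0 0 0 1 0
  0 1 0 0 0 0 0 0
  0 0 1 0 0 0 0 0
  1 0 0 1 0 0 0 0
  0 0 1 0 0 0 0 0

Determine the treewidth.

A width-1 tree decomposition is:
Bags: B1 = {2, 3}  B2 = {1, 3}  B3 = {3, 6}  B4 = {0, 6}  B5 = {2, 5}  B6 = {1, 4}  B7 = {2, 7}
Tree: B1–B2, B1–B3, B3–B4, B1–B5, B2–B6, B5–B7
The largest bag has 2 vertices, giving width 1; this decomposition certifies tw(G) ≤ 1. Any graph with an edge has treewidth ≥ 1, and G has the edge 2–3. Therefore the treewidth is 1.

1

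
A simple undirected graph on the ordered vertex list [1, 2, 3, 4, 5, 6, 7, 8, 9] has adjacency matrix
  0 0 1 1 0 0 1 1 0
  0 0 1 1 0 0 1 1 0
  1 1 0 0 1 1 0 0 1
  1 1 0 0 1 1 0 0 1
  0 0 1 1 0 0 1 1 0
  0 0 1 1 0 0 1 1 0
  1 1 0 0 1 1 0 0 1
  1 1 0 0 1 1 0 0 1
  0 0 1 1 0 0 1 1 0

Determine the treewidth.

A width-4 tree decomposition is:
Bags: B1 = {3, 4, 5, 7, 8}  B2 = {3, 4, 7, 8, 9}  B3 = {1, 3, 4, 7, 8}  B4 = {2, 3, 4, 7, 8}  B5 = {3, 4, 6, 7, 8}
Tree: B1–B2, B2–B3, B3–B4, B4–B5
The largest bag has 5 vertices, giving width 4; this decomposition certifies tw(G) ≤ 4. For the lower bound: the 5 vertex sets {3,5}, {8,9}, {1,7}, {4}, {2} are disjoint, each induces a connected subgraph, and every pair is joined by at least one edge of G. Contracting each set to a single vertex therefore yields K_{5} as a minor, and since treewidth is minor-monotone, tw(G) ≥ tw(K_{5}) = 4. Combining the bounds, tw(G) = 4.

4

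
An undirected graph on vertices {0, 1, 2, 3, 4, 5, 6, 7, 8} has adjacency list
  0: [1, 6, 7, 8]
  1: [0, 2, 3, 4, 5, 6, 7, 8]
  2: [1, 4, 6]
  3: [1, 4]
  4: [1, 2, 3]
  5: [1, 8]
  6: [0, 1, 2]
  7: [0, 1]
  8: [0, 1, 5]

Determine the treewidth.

2

A width-2 tree decomposition is:
Bags: B1 = {1, 2, 6}  B2 = {0, 1, 6}  B3 = {1, 2, 4}  B4 = {0, 1, 8}  B5 = {1, 3, 4}  B6 = {1, 5, 8}  B7 = {0, 1, 7}
Tree: B1–B2, B1–B3, B2–B4, B3–B5, B4–B6, B2–B7
Each bag holds 3 vertices, so the decomposition has width 2, which upper-bounds the treewidth. Conversely, {0, 1, 8} is a clique of size 3, and the vertices of any clique must share a bag in every tree decomposition; so some bag has ≥ 3 vertices and tw(G) ≥ 2. Combining the bounds, tw(G) = 2.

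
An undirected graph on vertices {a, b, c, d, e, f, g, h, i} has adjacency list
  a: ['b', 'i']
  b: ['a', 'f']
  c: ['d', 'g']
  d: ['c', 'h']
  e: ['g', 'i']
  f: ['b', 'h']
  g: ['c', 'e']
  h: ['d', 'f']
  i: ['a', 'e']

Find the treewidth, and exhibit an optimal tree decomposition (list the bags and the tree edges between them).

Each bag holds 3 vertices, so the decomposition has width 2, which upper-bounds the treewidth. Since f–b–a–i–e–g–c–d–h–f is a cycle in G, G is not acyclic. Forests are exactly the graphs of treewidth ≤ 1, so tw(G) ≥ 2. Combining the bounds, tw(G) = 2.

Treewidth 2.
One optimal decomposition is:
Bags: B1 = {a, b, f}  B2 = {a, f, i}  B3 = {e, f, i}  B4 = {e, f, g}  B5 = {c, f, g}  B6 = {c, d, f}  B7 = {d, f, h}
Tree: B1–B2, B2–B3, B3–B4, B4–B5, B5–B6, B6–B7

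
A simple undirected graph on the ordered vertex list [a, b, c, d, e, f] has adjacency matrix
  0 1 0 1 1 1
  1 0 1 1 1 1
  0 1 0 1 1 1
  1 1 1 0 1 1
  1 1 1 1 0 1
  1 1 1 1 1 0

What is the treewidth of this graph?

4

A width-4 tree decomposition is:
Bags: B1 = {b, c, d, e, f}  B2 = {a, b, d, e, f}
Tree: B1–B2
Every bag has size at most 5, so the width is 5 − 1 = 4 and tw(G) ≤ 4. Conversely, {b, c, d, e, f} is a clique of size 5, and the vertices of any clique must share a bag in every tree decomposition; so some bag has ≥ 5 vertices and tw(G) ≥ 4. The upper and lower bounds meet at 4, so that is the treewidth.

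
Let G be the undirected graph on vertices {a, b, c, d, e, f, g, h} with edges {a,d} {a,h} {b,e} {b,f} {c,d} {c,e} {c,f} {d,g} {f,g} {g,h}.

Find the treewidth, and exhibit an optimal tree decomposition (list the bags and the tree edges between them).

Each bag holds 3 vertices, so the decomposition has width 2, which upper-bounds the treewidth. Since e–b–f–c–e is a cycle in G, G is not acyclic. Forests are exactly the graphs of treewidth ≤ 1, so tw(G) ≥ 2. Hence tw(G) = 2 exactly.

Treewidth 2.
Bags: B1 = {b, c, e}  B2 = {b, c, f}  B3 = {c, d, f}  B4 = {d, f, g}  B5 = {a, d, g}  B6 = {a, g, h}
Tree: B1–B2, B2–B3, B3–B4, B4–B5, B5–B6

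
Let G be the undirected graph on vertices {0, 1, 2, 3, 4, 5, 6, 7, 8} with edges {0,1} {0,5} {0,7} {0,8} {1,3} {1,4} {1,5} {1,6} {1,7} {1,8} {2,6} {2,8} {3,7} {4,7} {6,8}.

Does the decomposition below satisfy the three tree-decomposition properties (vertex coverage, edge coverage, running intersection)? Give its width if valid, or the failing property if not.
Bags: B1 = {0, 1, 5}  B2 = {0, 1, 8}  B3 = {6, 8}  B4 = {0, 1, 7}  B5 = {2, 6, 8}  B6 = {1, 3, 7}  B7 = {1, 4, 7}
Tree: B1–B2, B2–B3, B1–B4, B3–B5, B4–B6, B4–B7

No — edge (1,6) lies in no bag.

A tree decomposition must satisfy three properties: every vertex lies in some bag; for every edge, both endpoints lie together in some bag; and for every vertex, the bags containing it form a connected subtree. Here edge (1,6) lies in no bag, so the decomposition is invalid.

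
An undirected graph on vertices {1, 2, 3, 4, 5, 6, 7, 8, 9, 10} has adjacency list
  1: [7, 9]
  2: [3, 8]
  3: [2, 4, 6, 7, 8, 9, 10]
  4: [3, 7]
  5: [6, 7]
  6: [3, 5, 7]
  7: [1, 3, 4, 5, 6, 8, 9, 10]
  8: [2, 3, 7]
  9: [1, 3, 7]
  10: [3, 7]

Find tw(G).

A width-2 tree decomposition is:
Bags: B1 = {3, 6, 7}  B2 = {3, 4, 7}  B3 = {3, 7, 8}  B4 = {3, 7, 9}  B5 = {5, 6, 7}  B6 = {3, 7, 10}  B7 = {2, 3, 8}  B8 = {1, 7, 9}
Tree: B1–B2, B1–B3, B2–B4, B1–B5, B1–B6, B3–B7, B4–B8
The largest bag has 3 vertices, giving width 2; this decomposition certifies tw(G) ≤ 2. For the lower bound, the 3 vertices {2, 3, 8} are pairwise adjacent, and any tree decomposition puts a clique entirely inside one bag — forcing width ≥ 2. Therefore the treewidth is 2.

2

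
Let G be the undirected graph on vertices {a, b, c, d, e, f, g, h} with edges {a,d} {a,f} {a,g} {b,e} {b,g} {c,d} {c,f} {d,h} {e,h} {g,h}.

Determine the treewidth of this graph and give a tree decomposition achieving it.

Every bag has size at most 3, so the width is 3 − 1 = 2 and tw(G) ≤ 2. For the lower bound, G contains the cycle b–e–h–g–b, so G is not a forest; only forests have treewidth ≤ 1, hence tw(G) ≥ 2. The upper and lower bounds meet at 2, so that is the treewidth.

Treewidth 2.
One such decomposition:
Bags: B1 = {b, e, g}  B2 = {e, g, h}  B3 = {a, g, h}  B4 = {a, d, h}  B5 = {a, d, f}  B6 = {c, d, f}
Tree: B1–B2, B2–B3, B3–B4, B4–B5, B5–B6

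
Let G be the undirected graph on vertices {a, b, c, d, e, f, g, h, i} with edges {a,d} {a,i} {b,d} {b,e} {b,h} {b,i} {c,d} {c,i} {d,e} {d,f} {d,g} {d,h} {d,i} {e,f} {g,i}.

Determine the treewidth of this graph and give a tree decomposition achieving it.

Every bag has size at most 3, so the width is 3 − 1 = 2 and tw(G) ≤ 2. Conversely, {d, e, f} is a clique of size 3, and the vertices of any clique must share a bag in every tree decomposition; so some bag has ≥ 3 vertices and tw(G) ≥ 2. The upper and lower bounds meet at 2, so that is the treewidth.

Treewidth 2.
Bags: B1 = {c, d, i}  B2 = {a, d, i}  B3 = {d, g, i}  B4 = {b, d, i}  B5 = {b, d, e}  B6 = {d, e, f}  B7 = {b, d, h}
Tree: B1–B2, B1–B3, B2–B4, B4–B5, B5–B6, B5–B7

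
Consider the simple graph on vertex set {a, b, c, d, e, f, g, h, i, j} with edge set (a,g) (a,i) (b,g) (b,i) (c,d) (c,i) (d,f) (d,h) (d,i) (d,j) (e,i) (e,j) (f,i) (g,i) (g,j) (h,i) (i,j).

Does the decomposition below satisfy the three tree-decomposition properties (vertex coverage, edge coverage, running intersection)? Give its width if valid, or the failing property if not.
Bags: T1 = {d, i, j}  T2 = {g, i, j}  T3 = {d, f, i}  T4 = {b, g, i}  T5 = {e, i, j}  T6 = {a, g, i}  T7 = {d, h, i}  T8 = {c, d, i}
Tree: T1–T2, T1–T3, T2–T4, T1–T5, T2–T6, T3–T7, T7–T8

Yes; width 2.

Checking the three conditions: (i) the bags cover all of {a, b, c, d, e, f, g, h, i, j}; (ii) for each edge, some bag contains both endpoints; (iii) the bags containing any fixed vertex form a subtree. All hold, so the decomposition is valid with width 3 − 1 = 2.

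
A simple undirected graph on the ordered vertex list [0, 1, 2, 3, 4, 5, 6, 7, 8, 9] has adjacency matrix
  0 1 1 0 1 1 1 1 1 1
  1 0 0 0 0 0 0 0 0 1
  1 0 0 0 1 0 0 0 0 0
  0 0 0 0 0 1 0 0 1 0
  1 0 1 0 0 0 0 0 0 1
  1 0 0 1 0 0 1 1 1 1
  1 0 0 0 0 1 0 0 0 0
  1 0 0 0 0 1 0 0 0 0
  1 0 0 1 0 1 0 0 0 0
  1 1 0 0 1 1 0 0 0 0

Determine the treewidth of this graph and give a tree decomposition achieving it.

Treewidth 2.
One optimal decomposition is:
Bags: B1 = {0, 5, 9}  B2 = {0, 5, 8}  B3 = {0, 5, 7}  B4 = {3, 5, 8}  B5 = {0, 5, 6}  B6 = {0, 4, 9}  B7 = {0, 1, 9}  B8 = {0, 2, 4}
Tree: B1–B2, B1–B3, B2–B4, B3–B5, B1–B6, B1–B7, B6–B8

The largest bag has 3 vertices, giving width 2; this decomposition certifies tw(G) ≤ 2. On the other hand G contains the 3-clique {0, 1, 9}. A clique must lie in a single bag of any decomposition, so no decomposition can have width below 2. Therefore the treewidth is 2.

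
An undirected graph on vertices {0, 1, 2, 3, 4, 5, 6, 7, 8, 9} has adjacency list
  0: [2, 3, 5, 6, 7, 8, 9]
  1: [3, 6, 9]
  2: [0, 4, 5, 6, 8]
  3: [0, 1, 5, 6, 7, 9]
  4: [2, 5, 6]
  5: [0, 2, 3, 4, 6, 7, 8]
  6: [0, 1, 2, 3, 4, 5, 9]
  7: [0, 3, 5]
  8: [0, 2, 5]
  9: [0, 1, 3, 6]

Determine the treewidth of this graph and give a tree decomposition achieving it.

The largest bag has 4 vertices, giving width 3; this decomposition certifies tw(G) ≤ 3. Conversely, {0, 3, 6, 9} is a clique of size 4, and the vertices of any clique must share a bag in every tree decomposition; so some bag has ≥ 4 vertices and tw(G) ≥ 3. Combining the bounds, tw(G) = 3.

Treewidth 3.
One optimal decomposition is:
Bags: B1 = {0, 3, 5, 6}  B2 = {0, 3, 6, 9}  B3 = {0, 2, 5, 6}  B4 = {0, 2, 5, 8}  B5 = {1, 3, 6, 9}  B6 = {2, 4, 5, 6}  B7 = {0, 3, 5, 7}
Tree: B1–B2, B1–B3, B3–B4, B2–B5, B3–B6, B1–B7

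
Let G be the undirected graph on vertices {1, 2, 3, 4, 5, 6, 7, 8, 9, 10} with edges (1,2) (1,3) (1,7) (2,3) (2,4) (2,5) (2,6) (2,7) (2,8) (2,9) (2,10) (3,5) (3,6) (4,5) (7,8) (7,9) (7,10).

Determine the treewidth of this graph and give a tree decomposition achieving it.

The largest bag has 3 vertices, giving width 2; this decomposition certifies tw(G) ≤ 2. Conversely, {1, 2, 3} is a clique of size 3, and the vertices of any clique must share a bag in every tree decomposition; so some bag has ≥ 3 vertices and tw(G) ≥ 2. Hence tw(G) = 2 exactly.

Treewidth 2.
Bags: B1 = {1, 2, 7}  B2 = {1, 2, 3}  B3 = {2, 3, 6}  B4 = {2, 7, 8}  B5 = {2, 3, 5}  B6 = {2, 7, 9}  B7 = {2, 4, 5}  B8 = {2, 7, 10}
Tree: B1–B2, B2–B3, B1–B4, B3–B5, B1–B6, B5–B7, B4–B8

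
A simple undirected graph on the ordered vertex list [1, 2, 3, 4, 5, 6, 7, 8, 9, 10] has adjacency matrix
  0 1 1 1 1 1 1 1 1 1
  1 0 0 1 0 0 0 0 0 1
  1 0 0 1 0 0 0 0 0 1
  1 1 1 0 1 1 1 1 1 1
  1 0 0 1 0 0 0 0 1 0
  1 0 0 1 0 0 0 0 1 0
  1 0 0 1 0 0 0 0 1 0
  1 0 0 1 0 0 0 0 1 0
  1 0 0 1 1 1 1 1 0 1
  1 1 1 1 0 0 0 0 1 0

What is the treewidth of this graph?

3

A width-3 tree decomposition is:
Bags: B1 = {1, 4, 7, 9}  B2 = {1, 4, 5, 9}  B3 = {1, 4, 8, 9}  B4 = {1, 4, 9, 10}  B5 = {1, 4, 6, 9}  B6 = {1, 2, 4, 10}  B7 = {1, 3, 4, 10}
Tree: B1–B2, B2–B3, B2–B4, B3–B5, B4–B6, B4–B7
Every bag has size at most 4, so the width is 4 − 1 = 3 and tw(G) ≤ 3. On the other hand G contains the 4-clique {1, 4, 5, 9}. A clique must lie in a single bag of any decomposition, so no decomposition can have width below 3. Combining the bounds, tw(G) = 3.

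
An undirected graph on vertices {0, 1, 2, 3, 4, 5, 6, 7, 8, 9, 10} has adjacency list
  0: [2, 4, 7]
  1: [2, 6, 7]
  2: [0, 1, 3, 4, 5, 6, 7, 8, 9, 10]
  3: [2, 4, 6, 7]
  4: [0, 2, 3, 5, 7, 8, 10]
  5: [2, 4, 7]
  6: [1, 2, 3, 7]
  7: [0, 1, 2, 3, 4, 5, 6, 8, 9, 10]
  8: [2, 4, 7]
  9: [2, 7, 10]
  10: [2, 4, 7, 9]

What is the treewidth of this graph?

3

A width-3 tree decomposition is:
Bags: B1 = {2, 3, 4, 7}  B2 = {2, 3, 6, 7}  B3 = {2, 4, 7, 8}  B4 = {2, 4, 7, 10}  B5 = {1, 2, 6, 7}  B6 = {2, 4, 5, 7}  B7 = {2, 7, 9, 10}  B8 = {0, 2, 4, 7}
Tree: B1–B2, B1–B3, B1–B4, B2–B5, B3–B6, B4–B7, B4–B8
Every bag has size at most 4, so the width is 4 − 1 = 3 and tw(G) ≤ 3. Conversely, {1, 2, 6, 7} is a clique of size 4, and the vertices of any clique must share a bag in every tree decomposition; so some bag has ≥ 4 vertices and tw(G) ≥ 3. Therefore the treewidth is 3.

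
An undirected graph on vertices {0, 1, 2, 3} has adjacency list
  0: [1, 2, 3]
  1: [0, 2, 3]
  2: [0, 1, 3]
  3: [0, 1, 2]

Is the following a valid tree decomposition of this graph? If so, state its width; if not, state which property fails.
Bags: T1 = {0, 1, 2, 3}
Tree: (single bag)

Yes; width 3.

Vertex coverage: the bags together contain {0, 1, 2, 3}, the full vertex set. Edge coverage: each edge of G has both endpoints in at least one bag. Running intersection: for every vertex, the bags containing it form a connected subtree. All three properties hold, so this is a valid tree decomposition of width max|bag| − 1 = 3, and hence tw(G) ≤ 3.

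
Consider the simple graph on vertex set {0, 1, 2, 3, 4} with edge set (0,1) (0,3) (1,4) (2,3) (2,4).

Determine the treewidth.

2

A width-2 tree decomposition is:
Bags: B1 = {0, 1, 4}  B2 = {0, 3, 4}  B3 = {2, 3, 4}
Tree: B1–B2, B2–B3
Each bag holds 3 vertices, so the decomposition has width 2, which upper-bounds the treewidth. Since 4–1–0–3–2–4 is a cycle in G, G is not acyclic. Forests are exactly the graphs of treewidth ≤ 1, so tw(G) ≥ 2. Combining the bounds, tw(G) = 2.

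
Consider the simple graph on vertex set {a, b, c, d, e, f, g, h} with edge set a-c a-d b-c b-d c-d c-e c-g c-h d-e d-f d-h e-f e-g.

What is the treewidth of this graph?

2

A width-2 tree decomposition is:
Bags: B1 = {c, d, e}  B2 = {c, e, g}  B3 = {a, c, d}  B4 = {b, c, d}  B5 = {c, d, h}  B6 = {d, e, f}
Tree: B1–B2, B1–B3, B1–B4, B3–B5, B1–B6
Every bag has size at most 3, so the width is 3 − 1 = 2 and tw(G) ≤ 2. On the other hand G contains the 3-clique {c, d, e}. A clique must lie in a single bag of any decomposition, so no decomposition can have width below 2. Therefore the treewidth is 2.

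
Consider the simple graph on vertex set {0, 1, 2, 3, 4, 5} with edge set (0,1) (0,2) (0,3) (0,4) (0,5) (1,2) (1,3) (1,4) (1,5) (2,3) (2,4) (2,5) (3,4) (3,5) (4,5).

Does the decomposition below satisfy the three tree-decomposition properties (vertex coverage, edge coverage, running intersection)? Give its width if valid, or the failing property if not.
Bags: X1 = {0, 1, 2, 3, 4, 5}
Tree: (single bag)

Every vertex of G appears in some bag (union = {0, 1, 2, 3, 4, 5}); every edge is covered by a bag; and for each vertex v the set of bags containing v is connected in the bag tree. The decomposition is therefore valid. The largest bag has 6 vertices, so the width is 5.

Yes; width 5.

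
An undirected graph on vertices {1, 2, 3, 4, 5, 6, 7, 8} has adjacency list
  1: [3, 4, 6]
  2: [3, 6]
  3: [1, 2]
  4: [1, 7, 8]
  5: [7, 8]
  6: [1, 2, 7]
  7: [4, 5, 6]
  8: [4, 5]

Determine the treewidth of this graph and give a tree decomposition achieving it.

Treewidth 2.
One optimal decomposition is:
Bags: B1 = {1, 2, 3}  B2 = {1, 2, 6}  B3 = {1, 4, 6}  B4 = {4, 6, 7}  B5 = {4, 7, 8}  B6 = {5, 7, 8}
Tree: B1–B2, B2–B3, B3–B4, B4–B5, B5–B6

The largest bag has 3 vertices, giving width 2; this decomposition certifies tw(G) ≤ 2. Since 3–2–6–1–3 is a cycle in G, G is not acyclic. Forests are exactly the graphs of treewidth ≤ 1, so tw(G) ≥ 2. Therefore the treewidth is 2.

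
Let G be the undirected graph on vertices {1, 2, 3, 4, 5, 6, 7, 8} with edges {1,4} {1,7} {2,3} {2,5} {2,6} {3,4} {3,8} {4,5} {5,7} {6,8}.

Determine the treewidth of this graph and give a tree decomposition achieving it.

Treewidth 2.
Bags: B1 = {1, 4, 7}  B2 = {4, 5, 7}  B3 = {3, 4, 5}  B4 = {2, 3, 5}  B5 = {2, 3, 8}  B6 = {2, 6, 8}
Tree: B1–B2, B2–B3, B3–B4, B4–B5, B5–B6

Each bag holds 3 vertices, so the decomposition has width 2, which upper-bounds the treewidth. The edges 1–7–5–4–1 form a cycle, so G is not a tree and its treewidth is at least 2. The upper and lower bounds meet at 2, so that is the treewidth.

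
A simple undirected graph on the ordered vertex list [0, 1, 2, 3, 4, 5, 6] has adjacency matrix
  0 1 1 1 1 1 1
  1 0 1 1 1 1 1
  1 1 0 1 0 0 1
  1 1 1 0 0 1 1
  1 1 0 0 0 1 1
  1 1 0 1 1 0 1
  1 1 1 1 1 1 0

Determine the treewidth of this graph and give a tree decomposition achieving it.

Treewidth 4.
One such decomposition:
Bags: B1 = {0, 1, 2, 3, 6}  B2 = {0, 1, 3, 5, 6}  B3 = {0, 1, 4, 5, 6}
Tree: B1–B2, B2–B3

Each bag holds 5 vertices, so the decomposition has width 4, which upper-bounds the treewidth. On the other hand G contains the 5-clique {0, 1, 2, 3, 6}. A clique must lie in a single bag of any decomposition, so no decomposition can have width below 4. Hence tw(G) = 4 exactly.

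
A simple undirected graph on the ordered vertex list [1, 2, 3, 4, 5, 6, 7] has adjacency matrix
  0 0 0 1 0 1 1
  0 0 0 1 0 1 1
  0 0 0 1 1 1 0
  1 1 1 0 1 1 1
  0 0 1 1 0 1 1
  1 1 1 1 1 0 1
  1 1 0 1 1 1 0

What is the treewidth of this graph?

A width-3 tree decomposition is:
Bags: B1 = {2, 4, 6, 7}  B2 = {4, 5, 6, 7}  B3 = {3, 4, 5, 6}  B4 = {1, 4, 6, 7}
Tree: B1–B2, B2–B3, B1–B4
Every bag has size at most 4, so the width is 4 − 1 = 3 and tw(G) ≤ 3. On the other hand G contains the 4-clique {3, 4, 5, 6}. A clique must lie in a single bag of any decomposition, so no decomposition can have width below 3. Therefore the treewidth is 3.

3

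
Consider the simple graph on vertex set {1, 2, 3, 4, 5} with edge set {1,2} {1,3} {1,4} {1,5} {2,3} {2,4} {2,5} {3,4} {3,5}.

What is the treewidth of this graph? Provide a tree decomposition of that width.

Treewidth 3.
One optimal decomposition is:
Bags: B1 = {1, 2, 3, 4}  B2 = {1, 2, 3, 5}
Tree: B1–B2

Each bag holds 4 vertices, so the decomposition has width 3, which upper-bounds the treewidth. Conversely, {1, 2, 3, 4} is a clique of size 4, and the vertices of any clique must share a bag in every tree decomposition; so some bag has ≥ 4 vertices and tw(G) ≥ 3. Hence tw(G) = 3 exactly.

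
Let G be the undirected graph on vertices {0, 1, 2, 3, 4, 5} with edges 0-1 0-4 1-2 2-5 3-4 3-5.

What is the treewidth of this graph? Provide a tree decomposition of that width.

Treewidth 2.
One such decomposition:
Bags: B1 = {0, 3, 4}  B2 = {0, 3, 5}  B3 = {0, 2, 5}  B4 = {0, 1, 2}
Tree: B1–B2, B2–B3, B3–B4

The largest bag has 3 vertices, giving width 2; this decomposition certifies tw(G) ≤ 2. The edges 0–4–3–5–2–1–0 form a cycle, so G is not a tree and its treewidth is at least 2. The upper and lower bounds meet at 2, so that is the treewidth.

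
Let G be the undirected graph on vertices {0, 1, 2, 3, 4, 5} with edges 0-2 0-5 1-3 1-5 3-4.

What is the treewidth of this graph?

1

A width-1 tree decomposition is:
Bags: B1 = {3, 4}  B2 = {1, 3}  B3 = {1, 5}  B4 = {0, 5}  B5 = {0, 2}
Tree: B1–B2, B2–B3, B3–B4, B4–B5
The largest bag has 2 vertices, giving width 1; this decomposition certifies tw(G) ≤ 1. G has an edge, so its treewidth is at least 1. Combining the bounds, tw(G) = 1.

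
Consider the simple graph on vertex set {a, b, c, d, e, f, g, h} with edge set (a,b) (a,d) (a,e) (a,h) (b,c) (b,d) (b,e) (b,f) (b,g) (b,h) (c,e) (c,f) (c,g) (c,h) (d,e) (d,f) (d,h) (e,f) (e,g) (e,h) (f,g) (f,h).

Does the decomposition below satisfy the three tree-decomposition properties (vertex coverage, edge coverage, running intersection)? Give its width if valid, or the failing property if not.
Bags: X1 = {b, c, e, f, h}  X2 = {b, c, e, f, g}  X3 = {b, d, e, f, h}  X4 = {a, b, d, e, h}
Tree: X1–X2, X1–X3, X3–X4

Yes; width 4.

Every vertex of G appears in some bag (union = {a, b, c, d, e, f, g, h}); every edge is covered by a bag; and for each vertex v the set of bags containing v is connected in the bag tree. The decomposition is therefore valid. The largest bag has 5 vertices, so the width is 4.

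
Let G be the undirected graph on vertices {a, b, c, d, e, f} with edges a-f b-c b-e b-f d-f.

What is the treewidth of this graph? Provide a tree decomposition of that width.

Treewidth 1.
Bags: B1 = {d, f}  B2 = {b, f}  B3 = {b, e}  B4 = {a, f}  B5 = {b, c}
Tree: B1–B2, B2–B3, B2–B4, B2–B5

The largest bag has 2 vertices, giving width 1; this decomposition certifies tw(G) ≤ 1. Any graph with an edge has treewidth ≥ 1, and G has the edge f–d. The upper and lower bounds meet at 1, so that is the treewidth.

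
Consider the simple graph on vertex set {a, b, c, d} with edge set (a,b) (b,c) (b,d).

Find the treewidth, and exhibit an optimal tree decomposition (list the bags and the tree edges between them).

Every bag has size at most 2, so the width is 2 − 1 = 1 and tw(G) ≤ 1. Since G has at least one edge (e.g. b–d), it is not an edgeless graph, so tw(G) ≥ 1. Therefore the treewidth is 1.

Treewidth 1.
One optimal decomposition is:
Bags: B1 = {b, d}  B2 = {b, c}  B3 = {a, b}
Tree: B1–B2, B1–B3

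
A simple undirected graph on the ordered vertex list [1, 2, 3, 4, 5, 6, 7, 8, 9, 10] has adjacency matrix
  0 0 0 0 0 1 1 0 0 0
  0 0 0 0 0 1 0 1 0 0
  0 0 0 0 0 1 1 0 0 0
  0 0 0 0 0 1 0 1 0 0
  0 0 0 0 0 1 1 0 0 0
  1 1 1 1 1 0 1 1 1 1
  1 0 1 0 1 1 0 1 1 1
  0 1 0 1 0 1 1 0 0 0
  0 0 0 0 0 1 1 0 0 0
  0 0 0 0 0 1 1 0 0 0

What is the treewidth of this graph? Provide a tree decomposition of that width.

The largest bag has 3 vertices, giving width 2; this decomposition certifies tw(G) ≤ 2. For the lower bound, the 3 vertices {2, 6, 8} are pairwise adjacent, and any tree decomposition puts a clique entirely inside one bag — forcing width ≥ 2. The upper and lower bounds meet at 2, so that is the treewidth.

Treewidth 2.
One optimal decomposition is:
Bags: B1 = {6, 7, 8}  B2 = {6, 7, 10}  B3 = {3, 6, 7}  B4 = {2, 6, 8}  B5 = {6, 7, 9}  B6 = {5, 6, 7}  B7 = {1, 6, 7}  B8 = {4, 6, 8}
Tree: B1–B2, B1–B3, B1–B4, B2–B5, B2–B6, B3–B7, B4–B8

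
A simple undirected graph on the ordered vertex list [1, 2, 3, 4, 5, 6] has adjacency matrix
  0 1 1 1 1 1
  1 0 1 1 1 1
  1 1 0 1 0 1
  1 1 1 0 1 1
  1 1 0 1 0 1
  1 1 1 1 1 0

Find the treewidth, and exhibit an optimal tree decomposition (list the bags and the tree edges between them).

Treewidth 4.
Bags: B1 = {1, 2, 4, 5, 6}  B2 = {1, 2, 3, 4, 6}
Tree: B1–B2

Each bag holds 5 vertices, so the decomposition has width 4, which upper-bounds the treewidth. On the other hand G contains the 5-clique {1, 2, 3, 4, 6}. A clique must lie in a single bag of any decomposition, so no decomposition can have width below 4. Therefore the treewidth is 4.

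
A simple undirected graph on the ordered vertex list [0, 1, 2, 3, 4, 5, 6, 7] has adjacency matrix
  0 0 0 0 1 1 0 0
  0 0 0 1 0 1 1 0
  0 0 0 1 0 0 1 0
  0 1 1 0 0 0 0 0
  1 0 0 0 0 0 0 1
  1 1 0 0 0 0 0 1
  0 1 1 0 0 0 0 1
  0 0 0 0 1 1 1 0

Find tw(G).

2

A width-2 tree decomposition is:
Bags: B1 = {1, 2, 3}  B2 = {1, 2, 6}  B3 = {1, 5, 6}  B4 = {5, 6, 7}  B5 = {0, 5, 7}  B6 = {0, 4, 7}
Tree: B1–B2, B2–B3, B3–B4, B4–B5, B5–B6
Every bag has size at most 3, so the width is 3 − 1 = 2 and tw(G) ≤ 2. The edges 3–2–6–1–3 form a cycle, so G is not a tree and its treewidth is at least 2. Hence tw(G) = 2 exactly.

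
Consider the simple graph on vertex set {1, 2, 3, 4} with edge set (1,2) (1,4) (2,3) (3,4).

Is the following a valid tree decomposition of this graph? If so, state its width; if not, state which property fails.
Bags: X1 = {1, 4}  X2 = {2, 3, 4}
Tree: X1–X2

No — edge (2,1) lies in no bag.

A tree decomposition must satisfy three properties: every vertex lies in some bag; for every edge, both endpoints lie together in some bag; and for every vertex, the bags containing it form a connected subtree. Here edge (2,1) lies in no bag, so the decomposition is invalid.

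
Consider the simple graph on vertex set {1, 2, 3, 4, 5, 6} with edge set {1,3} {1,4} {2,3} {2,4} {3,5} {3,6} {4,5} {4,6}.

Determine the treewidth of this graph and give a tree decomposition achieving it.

Treewidth 2.
One such decomposition:
Bags: B1 = {1, 3, 4}  B2 = {3, 4, 6}  B3 = {3, 4, 5}  B4 = {2, 3, 4}
Tree: B1–B2, B2–B3, B3–B4

Each bag holds 3 vertices, so the decomposition has width 2, which upper-bounds the treewidth. For the lower bound, G contains the cycle 3–1–4–6–3, so G is not a forest; only forests have treewidth ≤ 1, hence tw(G) ≥ 2. Hence tw(G) = 2 exactly.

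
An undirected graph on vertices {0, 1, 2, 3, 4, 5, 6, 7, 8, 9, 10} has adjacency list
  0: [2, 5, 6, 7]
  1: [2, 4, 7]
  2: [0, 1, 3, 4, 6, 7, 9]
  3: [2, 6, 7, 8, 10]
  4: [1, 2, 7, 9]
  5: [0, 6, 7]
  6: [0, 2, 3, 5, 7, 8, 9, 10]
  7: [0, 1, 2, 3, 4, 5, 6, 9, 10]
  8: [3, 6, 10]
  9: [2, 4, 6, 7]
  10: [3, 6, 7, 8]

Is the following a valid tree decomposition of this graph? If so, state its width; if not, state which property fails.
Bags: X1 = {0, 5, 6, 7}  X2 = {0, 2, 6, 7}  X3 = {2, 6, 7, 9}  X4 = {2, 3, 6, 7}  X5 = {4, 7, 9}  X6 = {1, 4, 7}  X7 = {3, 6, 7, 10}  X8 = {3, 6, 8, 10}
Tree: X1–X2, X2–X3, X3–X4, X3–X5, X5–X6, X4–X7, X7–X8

A tree decomposition must satisfy three properties: every vertex lies in some bag; for every edge, both endpoints lie together in some bag; and for every vertex, the bags containing it form a connected subtree. Here edge (2,4) lies in no bag, so the decomposition is invalid.

No — edge (2,4) lies in no bag.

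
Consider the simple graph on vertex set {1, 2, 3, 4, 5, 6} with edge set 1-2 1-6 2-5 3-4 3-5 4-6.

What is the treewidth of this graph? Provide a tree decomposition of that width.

Treewidth 2.
One optimal decomposition is:
Bags: B1 = {2, 3, 5}  B2 = {2, 3, 4}  B3 = {2, 4, 6}  B4 = {1, 2, 6}
Tree: B1–B2, B2–B3, B3–B4

The largest bag has 3 vertices, giving width 2; this decomposition certifies tw(G) ≤ 2. The edges 2–5–3–4–6–1–2 form a cycle, so G is not a tree and its treewidth is at least 2. Combining the bounds, tw(G) = 2.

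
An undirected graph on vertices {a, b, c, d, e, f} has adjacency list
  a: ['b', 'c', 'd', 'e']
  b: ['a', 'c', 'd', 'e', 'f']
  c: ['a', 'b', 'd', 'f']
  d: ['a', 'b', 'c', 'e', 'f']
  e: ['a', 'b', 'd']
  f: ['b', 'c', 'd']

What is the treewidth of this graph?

3

A width-3 tree decomposition is:
Bags: B1 = {a, b, c, d}  B2 = {a, b, d, e}  B3 = {b, c, d, f}
Tree: B1–B2, B1–B3
Each bag holds 4 vertices, so the decomposition has width 3, which upper-bounds the treewidth. Conversely, {b, c, d, f} is a clique of size 4, and the vertices of any clique must share a bag in every tree decomposition; so some bag has ≥ 4 vertices and tw(G) ≥ 3. Therefore the treewidth is 3.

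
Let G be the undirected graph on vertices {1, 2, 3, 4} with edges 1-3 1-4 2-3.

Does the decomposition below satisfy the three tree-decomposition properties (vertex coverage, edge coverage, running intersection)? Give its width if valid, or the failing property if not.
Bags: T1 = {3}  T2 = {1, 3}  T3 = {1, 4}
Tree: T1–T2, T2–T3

A tree decomposition must satisfy three properties: every vertex lies in some bag; for every edge, both endpoints lie together in some bag; and for every vertex, the bags containing it form a connected subtree. Here vertex 2 appears in no bag, so the decomposition is invalid.

No — vertex 2 appears in no bag.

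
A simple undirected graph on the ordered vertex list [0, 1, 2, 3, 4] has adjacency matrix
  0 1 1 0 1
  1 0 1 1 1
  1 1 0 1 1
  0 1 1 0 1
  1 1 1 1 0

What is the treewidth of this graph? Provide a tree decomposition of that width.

Every bag has size at most 4, so the width is 4 − 1 = 3 and tw(G) ≤ 3. Conversely, {0, 1, 2, 4} is a clique of size 4, and the vertices of any clique must share a bag in every tree decomposition; so some bag has ≥ 4 vertices and tw(G) ≥ 3. Hence tw(G) = 3 exactly.

Treewidth 3.
Bags: B1 = {1, 2, 3, 4}  B2 = {0, 1, 2, 4}
Tree: B1–B2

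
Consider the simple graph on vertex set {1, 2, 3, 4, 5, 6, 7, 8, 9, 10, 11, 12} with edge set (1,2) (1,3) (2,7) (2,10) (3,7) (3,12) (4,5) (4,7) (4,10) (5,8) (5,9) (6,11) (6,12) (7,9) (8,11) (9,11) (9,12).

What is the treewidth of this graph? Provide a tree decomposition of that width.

Treewidth 3.
One optimal decomposition is:
Bags: B1 = {1, 2, 3, 10}  B2 = {2, 3, 7, 10}  B3 = {3, 4, 7, 10}  B4 = {3, 4, 7, 12}  B5 = {4, 7, 9, 12}  B6 = {4, 5, 9, 12}  B7 = {5, 6, 9, 12}  B8 = {5, 6, 9, 11}  B9 = {5, 6, 8, 11}
Tree: B1–B2, B2–B3, B3–B4, B4–B5, B5–B6, B6–B7, B7–B8, B8–B9

Every bag has size at most 4, so the width is 4 − 1 = 3 and tw(G) ≤ 3. For the lower bound: the 4 vertex sets {1,2,10}, {3}, {7}, {4,5,9,12} are disjoint, each induces a connected subgraph, and every pair is joined by at least one edge of G. Contracting each set to a single vertex therefore yields K_{4} as a minor, and since treewidth is minor-monotone, tw(G) ≥ tw(K_{4}) = 3. Combining the bounds, tw(G) = 3.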